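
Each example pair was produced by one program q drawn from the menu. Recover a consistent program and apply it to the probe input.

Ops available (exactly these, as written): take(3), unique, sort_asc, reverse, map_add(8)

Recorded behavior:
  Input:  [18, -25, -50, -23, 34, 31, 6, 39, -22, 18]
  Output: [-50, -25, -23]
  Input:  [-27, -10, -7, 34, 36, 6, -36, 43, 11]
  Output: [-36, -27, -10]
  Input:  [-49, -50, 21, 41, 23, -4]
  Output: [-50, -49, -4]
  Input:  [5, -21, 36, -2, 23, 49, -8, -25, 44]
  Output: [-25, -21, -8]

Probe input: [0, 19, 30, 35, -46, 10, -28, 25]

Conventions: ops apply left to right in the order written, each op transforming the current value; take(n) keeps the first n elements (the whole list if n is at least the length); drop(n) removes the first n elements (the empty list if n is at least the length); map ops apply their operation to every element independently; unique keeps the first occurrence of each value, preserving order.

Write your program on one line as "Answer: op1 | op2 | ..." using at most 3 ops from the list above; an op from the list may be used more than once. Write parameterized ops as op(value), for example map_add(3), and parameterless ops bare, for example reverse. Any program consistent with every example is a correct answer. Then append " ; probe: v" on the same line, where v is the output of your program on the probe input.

sort_asc | take(3) ; probe: [-46, -28, 0]

Check, running the answer program on each example:
  [18, -25, -50, -23, 34, 31, 6, 39, -22, 18] -> [-50, -25, -23, -22, 6, 18, 18, 31, 34, 39] -> [-50, -25, -23]
  [-27, -10, -7, 34, 36, 6, -36, 43, 11] -> [-36, -27, -10, -7, 6, 11, 34, 36, 43] -> [-36, -27, -10]
  [-49, -50, 21, 41, 23, -4] -> [-50, -49, -4, 21, 23, 41] -> [-50, -49, -4]
  [5, -21, 36, -2, 23, 49, -8, -25, 44] -> [-25, -21, -8, -2, 5, 23, 36, 44, 49] -> [-25, -21, -8]
  probe: [0, 19, 30, 35, -46, 10, -28, 25] -> [-46, -28, 0, 10, 19, 25, 30, 35] -> [-46, -28, 0]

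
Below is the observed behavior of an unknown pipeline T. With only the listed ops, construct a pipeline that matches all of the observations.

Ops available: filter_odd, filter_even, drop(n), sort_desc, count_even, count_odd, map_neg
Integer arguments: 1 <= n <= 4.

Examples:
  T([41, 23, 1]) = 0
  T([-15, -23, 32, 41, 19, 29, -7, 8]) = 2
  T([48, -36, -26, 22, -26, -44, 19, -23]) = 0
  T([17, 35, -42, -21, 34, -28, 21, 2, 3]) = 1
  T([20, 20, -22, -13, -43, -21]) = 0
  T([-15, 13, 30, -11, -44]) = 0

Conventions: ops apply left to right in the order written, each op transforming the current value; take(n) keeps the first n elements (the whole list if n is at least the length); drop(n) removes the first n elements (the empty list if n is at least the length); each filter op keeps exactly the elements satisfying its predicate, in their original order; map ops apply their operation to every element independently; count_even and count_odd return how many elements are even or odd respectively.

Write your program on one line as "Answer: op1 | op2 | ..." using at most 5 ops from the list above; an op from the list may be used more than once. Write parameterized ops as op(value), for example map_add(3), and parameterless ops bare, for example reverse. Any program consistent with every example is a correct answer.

map_neg | filter_odd | drop(4) | sort_desc | count_odd

Check, running the answer program on each example:
  [41, 23, 1] -> [-41, -23, -1] -> [-41, -23, -1] -> [] -> [] -> 0
  [-15, -23, 32, 41, 19, 29, -7, 8] -> [15, 23, -32, -41, -19, -29, 7, -8] -> [15, 23, -41, -19, -29, 7] -> [-29, 7] -> [7, -29] -> 2
  [48, -36, -26, 22, -26, -44, 19, -23] -> [-48, 36, 26, -22, 26, 44, -19, 23] -> [-19, 23] -> [] -> [] -> 0
  [17, 35, -42, -21, 34, -28, 21, 2, 3] -> [-17, -35, 42, 21, -34, 28, -21, -2, -3] -> [-17, -35, 21, -21, -3] -> [-3] -> [-3] -> 1
  [20, 20, -22, -13, -43, -21] -> [-20, -20, 22, 13, 43, 21] -> [13, 43, 21] -> [] -> [] -> 0
  [-15, 13, 30, -11, -44] -> [15, -13, -30, 11, 44] -> [15, -13, 11] -> [] -> [] -> 0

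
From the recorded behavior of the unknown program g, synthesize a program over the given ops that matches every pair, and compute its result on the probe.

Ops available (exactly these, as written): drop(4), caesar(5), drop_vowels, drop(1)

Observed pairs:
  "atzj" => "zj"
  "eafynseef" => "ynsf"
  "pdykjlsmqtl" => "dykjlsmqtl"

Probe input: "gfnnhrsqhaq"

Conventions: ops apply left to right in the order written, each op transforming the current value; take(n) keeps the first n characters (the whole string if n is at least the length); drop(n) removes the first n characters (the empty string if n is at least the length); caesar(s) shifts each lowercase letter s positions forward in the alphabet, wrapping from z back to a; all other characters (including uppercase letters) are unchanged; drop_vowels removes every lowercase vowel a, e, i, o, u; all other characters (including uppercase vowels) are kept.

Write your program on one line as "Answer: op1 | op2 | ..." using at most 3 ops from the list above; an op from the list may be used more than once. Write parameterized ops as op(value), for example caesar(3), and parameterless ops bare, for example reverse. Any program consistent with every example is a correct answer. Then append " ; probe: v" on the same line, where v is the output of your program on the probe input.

drop_vowels | drop(1) ; probe: "fnnhrsqhq"

Check, running the answer program on each example:
  "atzj" -> "tzj" -> "zj"
  "eafynseef" -> "fynsf" -> "ynsf"
  "pdykjlsmqtl" -> "pdykjlsmqtl" -> "dykjlsmqtl"
  probe: "gfnnhrsqhaq" -> "gfnnhrsqhq" -> "fnnhrsqhq"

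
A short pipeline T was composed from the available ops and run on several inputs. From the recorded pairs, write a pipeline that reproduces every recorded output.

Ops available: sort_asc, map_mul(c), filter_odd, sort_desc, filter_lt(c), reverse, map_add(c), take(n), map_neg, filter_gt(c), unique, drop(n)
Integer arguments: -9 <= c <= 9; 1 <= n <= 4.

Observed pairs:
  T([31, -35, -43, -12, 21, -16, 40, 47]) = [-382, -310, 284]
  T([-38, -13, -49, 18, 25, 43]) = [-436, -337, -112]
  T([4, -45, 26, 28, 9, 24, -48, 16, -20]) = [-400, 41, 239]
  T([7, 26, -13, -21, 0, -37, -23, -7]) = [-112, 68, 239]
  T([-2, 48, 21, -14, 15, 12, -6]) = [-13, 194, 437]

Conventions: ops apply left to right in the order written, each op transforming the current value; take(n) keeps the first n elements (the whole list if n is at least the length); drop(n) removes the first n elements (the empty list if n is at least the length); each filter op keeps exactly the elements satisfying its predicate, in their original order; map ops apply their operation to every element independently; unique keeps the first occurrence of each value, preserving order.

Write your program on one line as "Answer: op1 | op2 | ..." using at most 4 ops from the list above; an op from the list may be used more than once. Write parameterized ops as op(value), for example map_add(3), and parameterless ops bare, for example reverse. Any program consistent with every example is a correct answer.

take(3) | map_mul(9) | map_add(5) | sort_asc

Check, running the answer program on each example:
  [31, -35, -43, -12, 21, -16, 40, 47] -> [31, -35, -43] -> [279, -315, -387] -> [284, -310, -382] -> [-382, -310, 284]
  [-38, -13, -49, 18, 25, 43] -> [-38, -13, -49] -> [-342, -117, -441] -> [-337, -112, -436] -> [-436, -337, -112]
  [4, -45, 26, 28, 9, 24, -48, 16, -20] -> [4, -45, 26] -> [36, -405, 234] -> [41, -400, 239] -> [-400, 41, 239]
  [7, 26, -13, -21, 0, -37, -23, -7] -> [7, 26, -13] -> [63, 234, -117] -> [68, 239, -112] -> [-112, 68, 239]
  [-2, 48, 21, -14, 15, 12, -6] -> [-2, 48, 21] -> [-18, 432, 189] -> [-13, 437, 194] -> [-13, 194, 437]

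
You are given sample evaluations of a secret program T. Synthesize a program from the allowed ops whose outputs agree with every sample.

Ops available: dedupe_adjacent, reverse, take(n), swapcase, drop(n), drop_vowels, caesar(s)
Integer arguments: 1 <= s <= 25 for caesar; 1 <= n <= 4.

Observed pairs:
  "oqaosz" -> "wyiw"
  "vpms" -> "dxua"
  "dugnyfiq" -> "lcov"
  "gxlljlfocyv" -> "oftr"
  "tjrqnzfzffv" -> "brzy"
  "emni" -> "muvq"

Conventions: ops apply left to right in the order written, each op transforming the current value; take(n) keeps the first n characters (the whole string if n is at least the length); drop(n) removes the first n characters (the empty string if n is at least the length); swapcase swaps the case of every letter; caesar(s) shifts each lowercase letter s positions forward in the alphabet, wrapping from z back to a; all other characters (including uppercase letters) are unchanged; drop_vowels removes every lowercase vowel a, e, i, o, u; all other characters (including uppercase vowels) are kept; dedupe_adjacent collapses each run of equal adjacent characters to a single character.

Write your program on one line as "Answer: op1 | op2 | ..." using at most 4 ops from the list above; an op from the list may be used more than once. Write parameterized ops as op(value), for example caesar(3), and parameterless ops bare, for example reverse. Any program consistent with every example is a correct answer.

dedupe_adjacent | caesar(8) | take(4)

Check, running the answer program on each example:
  "oqaosz" -> "oqaosz" -> "wyiwah" -> "wyiw"
  "vpms" -> "vpms" -> "dxua" -> "dxua"
  "dugnyfiq" -> "dugnyfiq" -> "lcovgnqy" -> "lcov"
  "gxlljlfocyv" -> "gxljlfocyv" -> "oftrtnwkgd" -> "oftr"
  "tjrqnzfzffv" -> "tjrqnzfzfv" -> "brzyvhnhnd" -> "brzy"
  "emni" -> "emni" -> "muvq" -> "muvq"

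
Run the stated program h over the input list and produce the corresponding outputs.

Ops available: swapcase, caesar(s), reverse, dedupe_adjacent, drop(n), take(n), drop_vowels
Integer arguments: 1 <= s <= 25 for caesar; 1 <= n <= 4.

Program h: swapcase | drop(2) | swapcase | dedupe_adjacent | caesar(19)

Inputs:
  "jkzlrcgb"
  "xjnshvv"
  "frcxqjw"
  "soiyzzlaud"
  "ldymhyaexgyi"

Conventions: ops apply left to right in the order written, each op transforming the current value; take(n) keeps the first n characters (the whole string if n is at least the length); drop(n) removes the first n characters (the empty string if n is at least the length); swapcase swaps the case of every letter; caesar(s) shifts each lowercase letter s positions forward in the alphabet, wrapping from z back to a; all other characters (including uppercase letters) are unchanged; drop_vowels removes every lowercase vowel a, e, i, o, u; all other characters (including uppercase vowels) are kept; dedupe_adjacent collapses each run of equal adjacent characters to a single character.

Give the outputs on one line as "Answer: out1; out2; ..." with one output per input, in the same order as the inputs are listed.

"sekvzu"; "glao"; "vqjcp"; "brsetnw"; "rfartxqzrb"

Execution, op by op:
  "jkzlrcgb" -> "JKZLRCGB" -> "ZLRCGB" -> "zlrcgb" -> "zlrcgb" -> "sekvzu"
  "xjnshvv" -> "XJNSHVV" -> "NSHVV" -> "nshvv" -> "nshv" -> "glao"
  "frcxqjw" -> "FRCXQJW" -> "CXQJW" -> "cxqjw" -> "cxqjw" -> "vqjcp"
  "soiyzzlaud" -> "SOIYZZLAUD" -> "IYZZLAUD" -> "iyzzlaud" -> "iyzlaud" -> "brsetnw"
  "ldymhyaexgyi" -> "LDYMHYAEXGYI" -> "YMHYAEXGYI" -> "ymhyaexgyi" -> "ymhyaexgyi" -> "rfartxqzrb"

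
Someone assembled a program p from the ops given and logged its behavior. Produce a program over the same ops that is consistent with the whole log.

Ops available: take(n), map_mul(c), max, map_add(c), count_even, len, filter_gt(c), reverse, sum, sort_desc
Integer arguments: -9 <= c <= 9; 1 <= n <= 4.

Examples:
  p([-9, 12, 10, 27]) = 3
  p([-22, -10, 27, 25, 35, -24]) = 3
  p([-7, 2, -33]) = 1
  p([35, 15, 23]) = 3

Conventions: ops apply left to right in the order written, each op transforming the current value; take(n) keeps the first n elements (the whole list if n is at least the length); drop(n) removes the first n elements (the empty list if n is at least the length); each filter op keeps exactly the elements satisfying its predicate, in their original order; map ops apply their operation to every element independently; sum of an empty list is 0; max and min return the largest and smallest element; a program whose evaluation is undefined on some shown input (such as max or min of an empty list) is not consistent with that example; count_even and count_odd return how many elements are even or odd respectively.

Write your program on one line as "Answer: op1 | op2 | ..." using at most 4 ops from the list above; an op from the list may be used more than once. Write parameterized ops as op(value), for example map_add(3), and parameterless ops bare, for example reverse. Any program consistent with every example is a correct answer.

map_mul(4) | filter_gt(-1) | map_mul(-4) | count_even

Check, running the answer program on each example:
  [-9, 12, 10, 27] -> [-36, 48, 40, 108] -> [48, 40, 108] -> [-192, -160, -432] -> 3
  [-22, -10, 27, 25, 35, -24] -> [-88, -40, 108, 100, 140, -96] -> [108, 100, 140] -> [-432, -400, -560] -> 3
  [-7, 2, -33] -> [-28, 8, -132] -> [8] -> [-32] -> 1
  [35, 15, 23] -> [140, 60, 92] -> [140, 60, 92] -> [-560, -240, -368] -> 3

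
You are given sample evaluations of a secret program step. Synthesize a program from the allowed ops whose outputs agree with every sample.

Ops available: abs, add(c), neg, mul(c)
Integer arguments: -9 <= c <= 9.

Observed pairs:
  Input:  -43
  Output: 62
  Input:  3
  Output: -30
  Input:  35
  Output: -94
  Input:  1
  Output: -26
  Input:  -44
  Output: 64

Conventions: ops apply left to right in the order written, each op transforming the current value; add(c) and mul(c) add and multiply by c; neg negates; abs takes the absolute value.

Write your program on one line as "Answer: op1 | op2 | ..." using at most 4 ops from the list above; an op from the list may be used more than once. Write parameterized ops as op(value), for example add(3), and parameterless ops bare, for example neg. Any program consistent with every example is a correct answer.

add(5) | add(7) | neg | mul(2)

Check, running the answer program on each example:
  -43 -> -38 -> -31 -> 31 -> 62
  3 -> 8 -> 15 -> -15 -> -30
  35 -> 40 -> 47 -> -47 -> -94
  1 -> 6 -> 13 -> -13 -> -26
  -44 -> -39 -> -32 -> 32 -> 64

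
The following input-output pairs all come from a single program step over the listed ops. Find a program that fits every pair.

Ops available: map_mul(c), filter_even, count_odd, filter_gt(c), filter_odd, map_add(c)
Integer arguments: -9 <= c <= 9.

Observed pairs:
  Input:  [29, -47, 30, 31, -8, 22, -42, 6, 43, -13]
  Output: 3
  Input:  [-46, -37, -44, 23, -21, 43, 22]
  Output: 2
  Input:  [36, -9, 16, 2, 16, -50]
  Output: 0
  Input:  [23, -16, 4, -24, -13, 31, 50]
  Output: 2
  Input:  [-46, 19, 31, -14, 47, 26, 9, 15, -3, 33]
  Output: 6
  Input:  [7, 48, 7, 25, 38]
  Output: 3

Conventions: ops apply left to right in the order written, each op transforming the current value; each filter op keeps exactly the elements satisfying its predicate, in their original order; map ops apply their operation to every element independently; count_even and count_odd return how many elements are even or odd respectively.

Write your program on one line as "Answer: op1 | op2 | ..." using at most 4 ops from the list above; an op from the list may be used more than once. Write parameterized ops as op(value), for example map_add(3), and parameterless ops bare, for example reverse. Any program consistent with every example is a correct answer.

filter_gt(-3) | map_add(6) | count_odd

Check, running the answer program on each example:
  [29, -47, 30, 31, -8, 22, -42, 6, 43, -13] -> [29, 30, 31, 22, 6, 43] -> [35, 36, 37, 28, 12, 49] -> 3
  [-46, -37, -44, 23, -21, 43, 22] -> [23, 43, 22] -> [29, 49, 28] -> 2
  [36, -9, 16, 2, 16, -50] -> [36, 16, 2, 16] -> [42, 22, 8, 22] -> 0
  [23, -16, 4, -24, -13, 31, 50] -> [23, 4, 31, 50] -> [29, 10, 37, 56] -> 2
  [-46, 19, 31, -14, 47, 26, 9, 15, -3, 33] -> [19, 31, 47, 26, 9, 15, 33] -> [25, 37, 53, 32, 15, 21, 39] -> 6
  [7, 48, 7, 25, 38] -> [7, 48, 7, 25, 38] -> [13, 54, 13, 31, 44] -> 3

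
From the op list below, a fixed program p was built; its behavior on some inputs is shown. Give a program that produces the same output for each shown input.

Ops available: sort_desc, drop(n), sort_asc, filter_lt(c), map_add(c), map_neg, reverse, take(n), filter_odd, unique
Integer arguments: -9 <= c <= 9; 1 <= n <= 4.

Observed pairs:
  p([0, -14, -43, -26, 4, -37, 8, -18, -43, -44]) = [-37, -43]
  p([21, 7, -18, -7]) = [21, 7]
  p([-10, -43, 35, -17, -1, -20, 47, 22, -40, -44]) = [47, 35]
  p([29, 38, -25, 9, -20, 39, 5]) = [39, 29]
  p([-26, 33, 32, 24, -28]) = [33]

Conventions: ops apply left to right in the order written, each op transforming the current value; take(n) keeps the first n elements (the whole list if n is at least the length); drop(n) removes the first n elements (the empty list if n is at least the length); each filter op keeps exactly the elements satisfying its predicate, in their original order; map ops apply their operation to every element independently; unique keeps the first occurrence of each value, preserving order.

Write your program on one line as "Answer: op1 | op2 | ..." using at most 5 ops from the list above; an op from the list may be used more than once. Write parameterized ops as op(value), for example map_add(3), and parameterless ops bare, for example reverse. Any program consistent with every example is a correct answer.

filter_odd | map_neg | sort_asc | map_neg | take(2)

Check, running the answer program on each example:
  [0, -14, -43, -26, 4, -37, 8, -18, -43, -44] -> [-43, -37, -43] -> [43, 37, 43] -> [37, 43, 43] -> [-37, -43, -43] -> [-37, -43]
  [21, 7, -18, -7] -> [21, 7, -7] -> [-21, -7, 7] -> [-21, -7, 7] -> [21, 7, -7] -> [21, 7]
  [-10, -43, 35, -17, -1, -20, 47, 22, -40, -44] -> [-43, 35, -17, -1, 47] -> [43, -35, 17, 1, -47] -> [-47, -35, 1, 17, 43] -> [47, 35, -1, -17, -43] -> [47, 35]
  [29, 38, -25, 9, -20, 39, 5] -> [29, -25, 9, 39, 5] -> [-29, 25, -9, -39, -5] -> [-39, -29, -9, -5, 25] -> [39, 29, 9, 5, -25] -> [39, 29]
  [-26, 33, 32, 24, -28] -> [33] -> [-33] -> [-33] -> [33] -> [33]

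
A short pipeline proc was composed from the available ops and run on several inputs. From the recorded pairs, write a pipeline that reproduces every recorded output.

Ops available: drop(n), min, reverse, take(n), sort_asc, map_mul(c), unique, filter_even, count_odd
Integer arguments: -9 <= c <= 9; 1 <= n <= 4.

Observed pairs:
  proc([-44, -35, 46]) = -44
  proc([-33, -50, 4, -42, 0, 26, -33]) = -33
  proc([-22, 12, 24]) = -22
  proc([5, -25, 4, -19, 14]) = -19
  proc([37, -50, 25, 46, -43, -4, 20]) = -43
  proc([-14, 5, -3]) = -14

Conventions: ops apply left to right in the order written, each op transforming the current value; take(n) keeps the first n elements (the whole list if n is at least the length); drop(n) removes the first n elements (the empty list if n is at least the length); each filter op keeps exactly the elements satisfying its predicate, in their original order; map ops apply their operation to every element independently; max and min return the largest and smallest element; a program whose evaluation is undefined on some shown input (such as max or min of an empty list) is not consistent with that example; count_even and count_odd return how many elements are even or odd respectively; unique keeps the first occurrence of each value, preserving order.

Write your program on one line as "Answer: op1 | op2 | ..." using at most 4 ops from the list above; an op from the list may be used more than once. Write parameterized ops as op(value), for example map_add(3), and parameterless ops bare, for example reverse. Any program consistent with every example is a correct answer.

reverse | take(3) | reverse | min

Check, running the answer program on each example:
  [-44, -35, 46] -> [46, -35, -44] -> [46, -35, -44] -> [-44, -35, 46] -> -44
  [-33, -50, 4, -42, 0, 26, -33] -> [-33, 26, 0, -42, 4, -50, -33] -> [-33, 26, 0] -> [0, 26, -33] -> -33
  [-22, 12, 24] -> [24, 12, -22] -> [24, 12, -22] -> [-22, 12, 24] -> -22
  [5, -25, 4, -19, 14] -> [14, -19, 4, -25, 5] -> [14, -19, 4] -> [4, -19, 14] -> -19
  [37, -50, 25, 46, -43, -4, 20] -> [20, -4, -43, 46, 25, -50, 37] -> [20, -4, -43] -> [-43, -4, 20] -> -43
  [-14, 5, -3] -> [-3, 5, -14] -> [-3, 5, -14] -> [-14, 5, -3] -> -14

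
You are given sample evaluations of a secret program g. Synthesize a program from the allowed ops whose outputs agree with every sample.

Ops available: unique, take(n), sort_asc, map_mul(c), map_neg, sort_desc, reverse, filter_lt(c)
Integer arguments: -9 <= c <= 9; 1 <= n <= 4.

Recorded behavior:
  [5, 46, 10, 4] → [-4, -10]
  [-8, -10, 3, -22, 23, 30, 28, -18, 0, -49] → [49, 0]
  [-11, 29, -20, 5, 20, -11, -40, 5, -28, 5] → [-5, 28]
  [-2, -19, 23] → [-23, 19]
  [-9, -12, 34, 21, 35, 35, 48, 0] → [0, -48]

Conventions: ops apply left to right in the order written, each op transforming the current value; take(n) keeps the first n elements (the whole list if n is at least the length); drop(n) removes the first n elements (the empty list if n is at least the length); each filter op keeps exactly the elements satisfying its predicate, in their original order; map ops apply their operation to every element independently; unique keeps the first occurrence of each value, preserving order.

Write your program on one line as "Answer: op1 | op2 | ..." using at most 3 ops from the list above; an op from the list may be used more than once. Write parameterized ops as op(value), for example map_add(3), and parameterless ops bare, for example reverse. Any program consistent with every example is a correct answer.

reverse | take(2) | map_neg

Check, running the answer program on each example:
  [5, 46, 10, 4] -> [4, 10, 46, 5] -> [4, 10] -> [-4, -10]
  [-8, -10, 3, -22, 23, 30, 28, -18, 0, -49] -> [-49, 0, -18, 28, 30, 23, -22, 3, -10, -8] -> [-49, 0] -> [49, 0]
  [-11, 29, -20, 5, 20, -11, -40, 5, -28, 5] -> [5, -28, 5, -40, -11, 20, 5, -20, 29, -11] -> [5, -28] -> [-5, 28]
  [-2, -19, 23] -> [23, -19, -2] -> [23, -19] -> [-23, 19]
  [-9, -12, 34, 21, 35, 35, 48, 0] -> [0, 48, 35, 35, 21, 34, -12, -9] -> [0, 48] -> [0, -48]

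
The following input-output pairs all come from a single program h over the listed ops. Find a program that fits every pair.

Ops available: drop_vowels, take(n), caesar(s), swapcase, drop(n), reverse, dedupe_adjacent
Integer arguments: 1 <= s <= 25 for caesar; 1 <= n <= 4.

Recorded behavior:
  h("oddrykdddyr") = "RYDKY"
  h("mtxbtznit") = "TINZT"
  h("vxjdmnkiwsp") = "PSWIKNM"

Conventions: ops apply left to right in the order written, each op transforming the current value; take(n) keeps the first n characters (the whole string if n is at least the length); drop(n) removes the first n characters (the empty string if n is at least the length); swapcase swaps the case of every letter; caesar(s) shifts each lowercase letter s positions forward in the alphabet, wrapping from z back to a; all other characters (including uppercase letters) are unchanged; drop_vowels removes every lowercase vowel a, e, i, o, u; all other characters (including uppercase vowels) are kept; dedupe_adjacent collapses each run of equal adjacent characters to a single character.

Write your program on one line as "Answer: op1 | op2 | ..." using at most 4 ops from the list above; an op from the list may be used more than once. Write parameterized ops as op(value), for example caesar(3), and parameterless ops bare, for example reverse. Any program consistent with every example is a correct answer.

drop(4) | dedupe_adjacent | reverse | swapcase

Check, running the answer program on each example:
  "oddrykdddyr" -> "ykdddyr" -> "ykdyr" -> "rydky" -> "RYDKY"
  "mtxbtznit" -> "tznit" -> "tznit" -> "tinzt" -> "TINZT"
  "vxjdmnkiwsp" -> "mnkiwsp" -> "mnkiwsp" -> "pswiknm" -> "PSWIKNM"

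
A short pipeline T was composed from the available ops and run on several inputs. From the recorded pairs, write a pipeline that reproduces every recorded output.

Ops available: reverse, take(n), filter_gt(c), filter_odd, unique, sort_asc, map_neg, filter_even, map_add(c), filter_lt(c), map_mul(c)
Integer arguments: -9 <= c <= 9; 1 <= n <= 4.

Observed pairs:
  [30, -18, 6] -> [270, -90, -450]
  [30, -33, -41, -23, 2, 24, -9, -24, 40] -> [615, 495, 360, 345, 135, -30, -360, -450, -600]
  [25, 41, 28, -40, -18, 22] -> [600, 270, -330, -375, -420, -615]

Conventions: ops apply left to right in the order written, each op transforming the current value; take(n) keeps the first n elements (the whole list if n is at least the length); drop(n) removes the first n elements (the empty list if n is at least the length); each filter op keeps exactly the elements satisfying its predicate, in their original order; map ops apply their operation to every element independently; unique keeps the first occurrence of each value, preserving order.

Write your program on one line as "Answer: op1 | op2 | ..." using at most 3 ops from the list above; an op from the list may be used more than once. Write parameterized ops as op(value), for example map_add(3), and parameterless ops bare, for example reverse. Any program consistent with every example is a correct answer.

map_mul(3) | sort_asc | map_mul(-5)

Check, running the answer program on each example:
  [30, -18, 6] -> [90, -54, 18] -> [-54, 18, 90] -> [270, -90, -450]
  [30, -33, -41, -23, 2, 24, -9, -24, 40] -> [90, -99, -123, -69, 6, 72, -27, -72, 120] -> [-123, -99, -72, -69, -27, 6, 72, 90, 120] -> [615, 495, 360, 345, 135, -30, -360, -450, -600]
  [25, 41, 28, -40, -18, 22] -> [75, 123, 84, -120, -54, 66] -> [-120, -54, 66, 75, 84, 123] -> [600, 270, -330, -375, -420, -615]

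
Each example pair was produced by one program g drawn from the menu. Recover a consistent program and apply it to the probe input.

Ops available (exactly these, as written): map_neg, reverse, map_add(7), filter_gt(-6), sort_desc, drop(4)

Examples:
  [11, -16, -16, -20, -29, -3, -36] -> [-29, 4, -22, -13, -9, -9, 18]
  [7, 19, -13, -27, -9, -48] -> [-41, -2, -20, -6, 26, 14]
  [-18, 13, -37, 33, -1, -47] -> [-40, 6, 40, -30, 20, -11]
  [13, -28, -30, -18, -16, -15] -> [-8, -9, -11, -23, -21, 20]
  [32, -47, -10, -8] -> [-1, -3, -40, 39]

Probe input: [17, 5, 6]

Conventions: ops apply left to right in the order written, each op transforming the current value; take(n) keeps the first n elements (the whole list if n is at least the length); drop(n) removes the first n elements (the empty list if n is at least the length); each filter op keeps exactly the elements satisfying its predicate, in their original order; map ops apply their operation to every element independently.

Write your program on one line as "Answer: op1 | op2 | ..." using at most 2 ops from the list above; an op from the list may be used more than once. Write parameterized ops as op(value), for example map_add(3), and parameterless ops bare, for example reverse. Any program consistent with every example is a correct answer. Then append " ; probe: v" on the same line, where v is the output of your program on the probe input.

map_add(7) | reverse ; probe: [13, 12, 24]

Check, running the answer program on each example:
  [11, -16, -16, -20, -29, -3, -36] -> [18, -9, -9, -13, -22, 4, -29] -> [-29, 4, -22, -13, -9, -9, 18]
  [7, 19, -13, -27, -9, -48] -> [14, 26, -6, -20, -2, -41] -> [-41, -2, -20, -6, 26, 14]
  [-18, 13, -37, 33, -1, -47] -> [-11, 20, -30, 40, 6, -40] -> [-40, 6, 40, -30, 20, -11]
  [13, -28, -30, -18, -16, -15] -> [20, -21, -23, -11, -9, -8] -> [-8, -9, -11, -23, -21, 20]
  [32, -47, -10, -8] -> [39, -40, -3, -1] -> [-1, -3, -40, 39]
  probe: [17, 5, 6] -> [24, 12, 13] -> [13, 12, 24]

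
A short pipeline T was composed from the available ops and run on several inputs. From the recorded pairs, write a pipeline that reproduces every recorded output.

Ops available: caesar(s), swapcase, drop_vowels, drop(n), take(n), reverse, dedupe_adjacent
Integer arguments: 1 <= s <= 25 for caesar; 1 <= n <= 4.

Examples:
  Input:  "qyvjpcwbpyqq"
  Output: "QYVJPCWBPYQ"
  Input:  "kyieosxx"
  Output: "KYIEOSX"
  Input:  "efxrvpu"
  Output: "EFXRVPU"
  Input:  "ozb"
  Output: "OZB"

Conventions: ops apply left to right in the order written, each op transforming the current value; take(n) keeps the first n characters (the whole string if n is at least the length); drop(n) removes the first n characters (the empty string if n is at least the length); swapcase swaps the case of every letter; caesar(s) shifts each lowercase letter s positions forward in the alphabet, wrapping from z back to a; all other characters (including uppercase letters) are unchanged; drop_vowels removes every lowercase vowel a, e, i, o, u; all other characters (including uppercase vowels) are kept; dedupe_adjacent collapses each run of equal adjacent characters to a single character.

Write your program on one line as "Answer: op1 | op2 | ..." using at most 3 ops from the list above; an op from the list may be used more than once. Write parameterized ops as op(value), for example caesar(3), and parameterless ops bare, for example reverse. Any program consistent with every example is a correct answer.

swapcase | dedupe_adjacent

Check, running the answer program on each example:
  "qyvjpcwbpyqq" -> "QYVJPCWBPYQQ" -> "QYVJPCWBPYQ"
  "kyieosxx" -> "KYIEOSXX" -> "KYIEOSX"
  "efxrvpu" -> "EFXRVPU" -> "EFXRVPU"
  "ozb" -> "OZB" -> "OZB"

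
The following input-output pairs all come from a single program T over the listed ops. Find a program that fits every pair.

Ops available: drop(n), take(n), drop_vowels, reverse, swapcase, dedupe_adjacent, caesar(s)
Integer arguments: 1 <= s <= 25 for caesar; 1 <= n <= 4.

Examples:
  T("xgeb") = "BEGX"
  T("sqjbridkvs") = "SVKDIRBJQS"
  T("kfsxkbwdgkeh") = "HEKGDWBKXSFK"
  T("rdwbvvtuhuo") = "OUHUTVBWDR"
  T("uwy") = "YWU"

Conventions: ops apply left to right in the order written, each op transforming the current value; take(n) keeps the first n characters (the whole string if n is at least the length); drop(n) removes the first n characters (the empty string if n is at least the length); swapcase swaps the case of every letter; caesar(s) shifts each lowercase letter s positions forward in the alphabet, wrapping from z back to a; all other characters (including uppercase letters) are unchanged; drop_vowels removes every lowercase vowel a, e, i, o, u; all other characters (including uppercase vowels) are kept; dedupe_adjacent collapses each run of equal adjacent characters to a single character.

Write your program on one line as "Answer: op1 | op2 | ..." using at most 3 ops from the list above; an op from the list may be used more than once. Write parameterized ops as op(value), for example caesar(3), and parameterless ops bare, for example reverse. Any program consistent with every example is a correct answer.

swapcase | dedupe_adjacent | reverse

Check, running the answer program on each example:
  "xgeb" -> "XGEB" -> "XGEB" -> "BEGX"
  "sqjbridkvs" -> "SQJBRIDKVS" -> "SQJBRIDKVS" -> "SVKDIRBJQS"
  "kfsxkbwdgkeh" -> "KFSXKBWDGKEH" -> "KFSXKBWDGKEH" -> "HEKGDWBKXSFK"
  "rdwbvvtuhuo" -> "RDWBVVTUHUO" -> "RDWBVTUHUO" -> "OUHUTVBWDR"
  "uwy" -> "UWY" -> "UWY" -> "YWU"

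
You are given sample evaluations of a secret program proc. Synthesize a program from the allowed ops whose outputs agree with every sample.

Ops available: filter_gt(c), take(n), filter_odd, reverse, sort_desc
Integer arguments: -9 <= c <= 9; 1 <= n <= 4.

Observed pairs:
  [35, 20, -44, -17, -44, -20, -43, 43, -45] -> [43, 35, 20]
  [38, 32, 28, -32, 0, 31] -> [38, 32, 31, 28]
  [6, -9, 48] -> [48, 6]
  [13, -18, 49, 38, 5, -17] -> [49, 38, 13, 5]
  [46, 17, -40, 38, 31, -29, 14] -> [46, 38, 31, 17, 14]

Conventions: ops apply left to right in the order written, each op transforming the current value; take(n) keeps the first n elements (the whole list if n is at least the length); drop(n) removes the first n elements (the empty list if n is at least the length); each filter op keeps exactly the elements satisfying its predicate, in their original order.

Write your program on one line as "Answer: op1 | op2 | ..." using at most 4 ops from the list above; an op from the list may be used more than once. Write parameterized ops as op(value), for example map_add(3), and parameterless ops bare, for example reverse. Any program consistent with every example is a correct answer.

reverse | sort_desc | filter_gt(4)

Check, running the answer program on each example:
  [35, 20, -44, -17, -44, -20, -43, 43, -45] -> [-45, 43, -43, -20, -44, -17, -44, 20, 35] -> [43, 35, 20, -17, -20, -43, -44, -44, -45] -> [43, 35, 20]
  [38, 32, 28, -32, 0, 31] -> [31, 0, -32, 28, 32, 38] -> [38, 32, 31, 28, 0, -32] -> [38, 32, 31, 28]
  [6, -9, 48] -> [48, -9, 6] -> [48, 6, -9] -> [48, 6]
  [13, -18, 49, 38, 5, -17] -> [-17, 5, 38, 49, -18, 13] -> [49, 38, 13, 5, -17, -18] -> [49, 38, 13, 5]
  [46, 17, -40, 38, 31, -29, 14] -> [14, -29, 31, 38, -40, 17, 46] -> [46, 38, 31, 17, 14, -29, -40] -> [46, 38, 31, 17, 14]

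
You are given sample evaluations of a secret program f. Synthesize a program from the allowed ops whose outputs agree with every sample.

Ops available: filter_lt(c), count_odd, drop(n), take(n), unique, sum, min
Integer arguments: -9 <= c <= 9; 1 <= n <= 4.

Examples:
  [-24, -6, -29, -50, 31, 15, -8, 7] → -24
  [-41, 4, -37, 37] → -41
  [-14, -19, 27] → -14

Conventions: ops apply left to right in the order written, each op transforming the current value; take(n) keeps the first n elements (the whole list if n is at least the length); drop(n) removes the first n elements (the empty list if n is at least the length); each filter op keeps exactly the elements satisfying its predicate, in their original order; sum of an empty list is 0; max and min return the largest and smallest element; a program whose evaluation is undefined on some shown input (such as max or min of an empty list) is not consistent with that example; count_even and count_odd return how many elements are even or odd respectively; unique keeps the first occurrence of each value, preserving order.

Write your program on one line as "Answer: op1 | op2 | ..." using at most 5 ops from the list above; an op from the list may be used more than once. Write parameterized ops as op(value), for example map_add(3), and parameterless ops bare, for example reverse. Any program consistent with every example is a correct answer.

filter_lt(-4) | filter_lt(-7) | take(1) | sum

Check, running the answer program on each example:
  [-24, -6, -29, -50, 31, 15, -8, 7] -> [-24, -6, -29, -50, -8] -> [-24, -29, -50, -8] -> [-24] -> -24
  [-41, 4, -37, 37] -> [-41, -37] -> [-41, -37] -> [-41] -> -41
  [-14, -19, 27] -> [-14, -19] -> [-14, -19] -> [-14] -> -14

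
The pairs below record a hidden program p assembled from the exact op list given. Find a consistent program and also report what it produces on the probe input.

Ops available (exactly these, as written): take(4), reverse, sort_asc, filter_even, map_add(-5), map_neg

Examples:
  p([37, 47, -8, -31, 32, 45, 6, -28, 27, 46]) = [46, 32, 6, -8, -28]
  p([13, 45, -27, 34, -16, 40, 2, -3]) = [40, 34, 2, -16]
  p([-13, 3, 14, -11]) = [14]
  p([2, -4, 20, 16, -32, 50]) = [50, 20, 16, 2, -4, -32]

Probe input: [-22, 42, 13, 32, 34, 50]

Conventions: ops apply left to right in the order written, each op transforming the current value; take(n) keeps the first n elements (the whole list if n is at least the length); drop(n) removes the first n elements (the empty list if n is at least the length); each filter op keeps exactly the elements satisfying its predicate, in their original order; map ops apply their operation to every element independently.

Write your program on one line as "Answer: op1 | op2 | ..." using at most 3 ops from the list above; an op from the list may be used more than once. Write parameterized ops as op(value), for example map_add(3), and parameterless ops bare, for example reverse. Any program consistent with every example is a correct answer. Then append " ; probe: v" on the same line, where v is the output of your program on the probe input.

filter_even | sort_asc | reverse ; probe: [50, 42, 34, 32, -22]

Check, running the answer program on each example:
  [37, 47, -8, -31, 32, 45, 6, -28, 27, 46] -> [-8, 32, 6, -28, 46] -> [-28, -8, 6, 32, 46] -> [46, 32, 6, -8, -28]
  [13, 45, -27, 34, -16, 40, 2, -3] -> [34, -16, 40, 2] -> [-16, 2, 34, 40] -> [40, 34, 2, -16]
  [-13, 3, 14, -11] -> [14] -> [14] -> [14]
  [2, -4, 20, 16, -32, 50] -> [2, -4, 20, 16, -32, 50] -> [-32, -4, 2, 16, 20, 50] -> [50, 20, 16, 2, -4, -32]
  probe: [-22, 42, 13, 32, 34, 50] -> [-22, 42, 32, 34, 50] -> [-22, 32, 34, 42, 50] -> [50, 42, 34, 32, -22]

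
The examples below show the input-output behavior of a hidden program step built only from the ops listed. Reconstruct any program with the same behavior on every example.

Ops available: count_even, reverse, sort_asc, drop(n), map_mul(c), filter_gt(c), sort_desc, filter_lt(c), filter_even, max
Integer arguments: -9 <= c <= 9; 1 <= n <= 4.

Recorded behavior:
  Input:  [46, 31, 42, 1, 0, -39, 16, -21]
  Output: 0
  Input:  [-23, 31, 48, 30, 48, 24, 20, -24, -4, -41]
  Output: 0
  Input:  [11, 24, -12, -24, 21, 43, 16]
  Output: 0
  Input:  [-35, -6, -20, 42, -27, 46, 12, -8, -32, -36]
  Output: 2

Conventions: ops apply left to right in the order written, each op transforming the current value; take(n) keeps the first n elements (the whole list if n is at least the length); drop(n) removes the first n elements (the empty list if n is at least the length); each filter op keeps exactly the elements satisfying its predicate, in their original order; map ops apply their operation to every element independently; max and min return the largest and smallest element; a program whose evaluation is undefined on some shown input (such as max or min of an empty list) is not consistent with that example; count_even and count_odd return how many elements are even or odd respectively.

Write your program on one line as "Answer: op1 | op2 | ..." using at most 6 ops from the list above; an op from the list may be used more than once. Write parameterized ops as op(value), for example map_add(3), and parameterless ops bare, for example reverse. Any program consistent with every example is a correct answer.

reverse | filter_lt(-5) | map_mul(-5) | drop(4) | count_even

Check, running the answer program on each example:
  [46, 31, 42, 1, 0, -39, 16, -21] -> [-21, 16, -39, 0, 1, 42, 31, 46] -> [-21, -39] -> [105, 195] -> [] -> 0
  [-23, 31, 48, 30, 48, 24, 20, -24, -4, -41] -> [-41, -4, -24, 20, 24, 48, 30, 48, 31, -23] -> [-41, -24, -23] -> [205, 120, 115] -> [] -> 0
  [11, 24, -12, -24, 21, 43, 16] -> [16, 43, 21, -24, -12, 24, 11] -> [-24, -12] -> [120, 60] -> [] -> 0
  [-35, -6, -20, 42, -27, 46, 12, -8, -32, -36] -> [-36, -32, -8, 12, 46, -27, 42, -20, -6, -35] -> [-36, -32, -8, -27, -20, -6, -35] -> [180, 160, 40, 135, 100, 30, 175] -> [100, 30, 175] -> 2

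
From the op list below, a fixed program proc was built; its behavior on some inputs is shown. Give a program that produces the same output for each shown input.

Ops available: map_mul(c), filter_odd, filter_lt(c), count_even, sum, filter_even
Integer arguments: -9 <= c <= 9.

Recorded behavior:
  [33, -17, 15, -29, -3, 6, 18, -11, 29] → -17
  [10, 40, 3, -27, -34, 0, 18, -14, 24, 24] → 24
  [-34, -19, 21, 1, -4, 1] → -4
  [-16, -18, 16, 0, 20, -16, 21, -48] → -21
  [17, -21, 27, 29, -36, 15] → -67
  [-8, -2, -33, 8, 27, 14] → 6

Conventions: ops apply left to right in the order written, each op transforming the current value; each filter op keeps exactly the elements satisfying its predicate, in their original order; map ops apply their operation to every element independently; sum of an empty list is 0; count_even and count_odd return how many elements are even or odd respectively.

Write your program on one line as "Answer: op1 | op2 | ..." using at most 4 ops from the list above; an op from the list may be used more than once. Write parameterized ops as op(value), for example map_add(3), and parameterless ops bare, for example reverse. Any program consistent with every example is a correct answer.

map_mul(-1) | filter_odd | sum

Check, running the answer program on each example:
  [33, -17, 15, -29, -3, 6, 18, -11, 29] -> [-33, 17, -15, 29, 3, -6, -18, 11, -29] -> [-33, 17, -15, 29, 3, 11, -29] -> -17
  [10, 40, 3, -27, -34, 0, 18, -14, 24, 24] -> [-10, -40, -3, 27, 34, 0, -18, 14, -24, -24] -> [-3, 27] -> 24
  [-34, -19, 21, 1, -4, 1] -> [34, 19, -21, -1, 4, -1] -> [19, -21, -1, -1] -> -4
  [-16, -18, 16, 0, 20, -16, 21, -48] -> [16, 18, -16, 0, -20, 16, -21, 48] -> [-21] -> -21
  [17, -21, 27, 29, -36, 15] -> [-17, 21, -27, -29, 36, -15] -> [-17, 21, -27, -29, -15] -> -67
  [-8, -2, -33, 8, 27, 14] -> [8, 2, 33, -8, -27, -14] -> [33, -27] -> 6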